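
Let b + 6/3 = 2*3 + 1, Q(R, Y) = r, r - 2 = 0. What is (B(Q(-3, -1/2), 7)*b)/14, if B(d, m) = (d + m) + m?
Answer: 40/7 ≈ 5.7143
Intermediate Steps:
r = 2 (r = 2 + 0 = 2)
Q(R, Y) = 2
b = 5 (b = -2 + (2*3 + 1) = -2 + (6 + 1) = -2 + 7 = 5)
B(d, m) = d + 2*m
(B(Q(-3, -1/2), 7)*b)/14 = ((2 + 2*7)*5)/14 = ((2 + 14)*5)*(1/14) = (16*5)*(1/14) = 80*(1/14) = 40/7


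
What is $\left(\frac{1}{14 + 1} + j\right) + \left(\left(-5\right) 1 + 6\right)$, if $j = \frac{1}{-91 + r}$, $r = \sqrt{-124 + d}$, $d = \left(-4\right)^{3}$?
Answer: $\frac{44713}{42345} - \frac{2 i \sqrt{47}}{8469} \approx 1.0559 - 0.001619 i$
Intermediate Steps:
$d = -64$
$r = 2 i \sqrt{47}$ ($r = \sqrt{-124 - 64} = \sqrt{-188} = 2 i \sqrt{47} \approx 13.711 i$)
$j = \frac{1}{-91 + 2 i \sqrt{47}} \approx -0.010745 - 0.001619 i$
$\left(\frac{1}{14 + 1} + j\right) + \left(\left(-5\right) 1 + 6\right) = \left(\frac{1}{14 + 1} - \left(\frac{91}{8469} + \frac{2 i \sqrt{47}}{8469}\right)\right) + \left(\left(-5\right) 1 + 6\right) = \left(\frac{1}{15} - \left(\frac{91}{8469} + \frac{2 i \sqrt{47}}{8469}\right)\right) + \left(-5 + 6\right) = \left(\frac{1}{15} - \left(\frac{91}{8469} + \frac{2 i \sqrt{47}}{8469}\right)\right) + 1 = \left(\frac{2368}{42345} - \frac{2 i \sqrt{47}}{8469}\right) + 1 = \frac{44713}{42345} - \frac{2 i \sqrt{47}}{8469}$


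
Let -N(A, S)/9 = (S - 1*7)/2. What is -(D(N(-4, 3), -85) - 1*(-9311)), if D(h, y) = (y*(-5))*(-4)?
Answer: -7611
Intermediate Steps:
N(A, S) = 63/2 - 9*S/2 (N(A, S) = -9*(S - 1*7)/2 = -9*(S - 7)/2 = -9*(-7 + S)/2 = -9*(-7/2 + S/2) = 63/2 - 9*S/2)
D(h, y) = 20*y (D(h, y) = -5*y*(-4) = 20*y)
-(D(N(-4, 3), -85) - 1*(-9311)) = -(20*(-85) - 1*(-9311)) = -(-1700 + 9311) = -1*7611 = -7611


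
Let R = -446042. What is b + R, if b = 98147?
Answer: -347895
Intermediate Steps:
b + R = 98147 - 446042 = -347895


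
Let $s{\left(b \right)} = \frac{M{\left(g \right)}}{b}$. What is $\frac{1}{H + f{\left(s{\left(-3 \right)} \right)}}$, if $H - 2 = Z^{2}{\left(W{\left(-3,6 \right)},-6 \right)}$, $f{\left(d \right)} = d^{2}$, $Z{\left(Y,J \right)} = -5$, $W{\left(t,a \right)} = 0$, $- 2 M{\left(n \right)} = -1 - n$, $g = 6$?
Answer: $\frac{36}{1021} \approx 0.03526$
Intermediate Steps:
$M{\left(n \right)} = \frac{1}{2} + \frac{n}{2}$ ($M{\left(n \right)} = - \frac{-1 - n}{2} = \frac{1}{2} + \frac{n}{2}$)
$s{\left(b \right)} = \frac{7}{2 b}$ ($s{\left(b \right)} = \frac{\frac{1}{2} + \frac{1}{2} \cdot 6}{b} = \frac{\frac{1}{2} + 3}{b} = \frac{7}{2 b}$)
$H = 27$ ($H = 2 + \left(-5\right)^{2} = 2 + 25 = 27$)
$\frac{1}{H + f{\left(s{\left(-3 \right)} \right)}} = \frac{1}{27 + \left(\frac{7}{2 \left(-3\right)}\right)^{2}} = \frac{1}{27 + \left(\frac{7}{2} \left(- \frac{1}{3}\right)\right)^{2}} = \frac{1}{27 + \left(- \frac{7}{6}\right)^{2}} = \frac{1}{27 + \frac{49}{36}} = \frac{1}{\frac{1021}{36}} = \frac{36}{1021}$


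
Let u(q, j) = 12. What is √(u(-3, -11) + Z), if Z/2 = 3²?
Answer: √30 ≈ 5.4772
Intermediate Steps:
Z = 18 (Z = 2*3² = 2*9 = 18)
√(u(-3, -11) + Z) = √(12 + 18) = √30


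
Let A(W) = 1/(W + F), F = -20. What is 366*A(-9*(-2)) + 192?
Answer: 9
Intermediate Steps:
A(W) = 1/(-20 + W) (A(W) = 1/(W - 20) = 1/(-20 + W))
366*A(-9*(-2)) + 192 = 366/(-20 - 9*(-2)) + 192 = 366/(-20 + 18) + 192 = 366/(-2) + 192 = 366*(-½) + 192 = -183 + 192 = 9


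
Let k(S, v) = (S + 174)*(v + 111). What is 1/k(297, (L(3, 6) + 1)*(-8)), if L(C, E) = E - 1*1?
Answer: 1/29673 ≈ 3.3701e-5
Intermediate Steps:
L(C, E) = -1 + E (L(C, E) = E - 1 = -1 + E)
k(S, v) = (111 + v)*(174 + S) (k(S, v) = (174 + S)*(111 + v) = (111 + v)*(174 + S))
1/k(297, (L(3, 6) + 1)*(-8)) = 1/(19314 + 111*297 + 174*(((-1 + 6) + 1)*(-8)) + 297*(((-1 + 6) + 1)*(-8))) = 1/(19314 + 32967 + 174*((5 + 1)*(-8)) + 297*((5 + 1)*(-8))) = 1/(19314 + 32967 + 174*(6*(-8)) + 297*(6*(-8))) = 1/(19314 + 32967 + 174*(-48) + 297*(-48)) = 1/(19314 + 32967 - 8352 - 14256) = 1/29673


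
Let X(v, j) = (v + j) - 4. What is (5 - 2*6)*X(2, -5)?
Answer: 49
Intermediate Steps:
X(v, j) = -4 + j + v (X(v, j) = (j + v) - 4 = -4 + j + v)
(5 - 2*6)*X(2, -5) = (5 - 2*6)*(-4 - 5 + 2) = (5 - 12)*(-7) = -7*(-7) = 49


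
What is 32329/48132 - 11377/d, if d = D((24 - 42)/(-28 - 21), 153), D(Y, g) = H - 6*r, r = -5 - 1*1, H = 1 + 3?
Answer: -136576151/481320 ≈ -283.75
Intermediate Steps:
H = 4
r = -6 (r = -5 - 1 = -6)
D(Y, g) = 40 (D(Y, g) = 4 - 6*(-6) = 4 + 36 = 40)
d = 40
32329/48132 - 11377/d = 32329/48132 - 11377/40 = -136576151/481320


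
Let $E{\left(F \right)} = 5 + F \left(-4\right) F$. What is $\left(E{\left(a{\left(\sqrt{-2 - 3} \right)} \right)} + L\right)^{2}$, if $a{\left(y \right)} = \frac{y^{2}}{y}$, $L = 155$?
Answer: $32400$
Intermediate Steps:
$a{\left(y \right)} = y$
$E{\left(F \right)} = 5 - 4 F^{2}$ ($E{\left(F \right)} = 5 + - 4 F F = 5 - 4 F^{2}$)
$\left(E{\left(a{\left(\sqrt{-2 - 3} \right)} \right)} + L\right)^{2} = \left(\left(5 - 4 \left(\sqrt{-2 - 3}\right)^{2}\right) + 155\right)^{2} = \left(\left(5 - 4 \left(\sqrt{-5}\right)^{2}\right) + 155\right)^{2} = \left(\left(5 - 4 \left(i \sqrt{5}\right)^{2}\right) + 155\right)^{2} = \left(\left(5 - -20\right) + 155\right)^{2} = \left(\left(5 + 20\right) + 155\right)^{2} = \left(25 + 155\right)^{2} = 180^{2} = 32400$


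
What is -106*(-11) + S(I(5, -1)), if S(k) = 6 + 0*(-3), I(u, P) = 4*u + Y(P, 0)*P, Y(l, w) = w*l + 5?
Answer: 1172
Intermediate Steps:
Y(l, w) = 5 + l*w (Y(l, w) = l*w + 5 = 5 + l*w)
I(u, P) = 4*u + 5*P (I(u, P) = 4*u + (5 + P*0)*P = 4*u + (5 + 0)*P = 4*u + 5*P)
S(k) = 6 (S(k) = 6 + 0 = 6)
-106*(-11) + S(I(5, -1)) = -106*(-11) + 6 = 1166 + 6 = 1172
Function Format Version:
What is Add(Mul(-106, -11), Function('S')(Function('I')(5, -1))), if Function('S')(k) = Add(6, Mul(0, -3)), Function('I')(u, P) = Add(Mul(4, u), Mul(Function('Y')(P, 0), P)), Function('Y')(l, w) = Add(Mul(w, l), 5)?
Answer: 1172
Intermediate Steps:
Function('Y')(l, w) = Add(5, Mul(l, w)) (Function('Y')(l, w) = Add(Mul(l, w), 5) = Add(5, Mul(l, w)))
Function('I')(u, P) = Add(Mul(4, u), Mul(5, P)) (Function('I')(u, P) = Add(Mul(4, u), Mul(Add(5, Mul(P, 0)), P)) = Add(Mul(4, u), Mul(Add(5, 0), P)) = Add(Mul(4, u), Mul(5, P)))
Function('S')(k) = 6 (Function('S')(k) = Add(6, 0) = 6)
Add(Mul(-106, -11), Function('S')(Function('I')(5, -1))) = Add(Mul(-106, -11), 6) = Add(1166, 6) = 1172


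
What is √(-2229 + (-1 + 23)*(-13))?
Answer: I*√2515 ≈ 50.15*I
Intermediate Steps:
√(-2229 + (-1 + 23)*(-13)) = √(-2229 + 22*(-13)) = √(-2229 - 286) = √(-2515) = I*√2515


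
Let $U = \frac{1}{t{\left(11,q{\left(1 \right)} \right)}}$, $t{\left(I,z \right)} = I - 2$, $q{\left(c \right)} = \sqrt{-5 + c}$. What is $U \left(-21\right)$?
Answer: $- \frac{7}{3} \approx -2.3333$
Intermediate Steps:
$t{\left(I,z \right)} = -2 + I$
$U = \frac{1}{9}$ ($U = \frac{1}{-2 + 11} = \frac{1}{9} \approx 0.11111$)
$U \left(-21\right) = \frac{1}{9} \left(-21\right) = - \frac{7}{3}$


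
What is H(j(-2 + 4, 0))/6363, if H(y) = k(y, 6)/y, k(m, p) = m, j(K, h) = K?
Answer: 1/6363 ≈ 0.00015716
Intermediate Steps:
H(y) = 1 (H(y) = y/y = 1)
H(j(-2 + 4, 0))/6363 = 1/6363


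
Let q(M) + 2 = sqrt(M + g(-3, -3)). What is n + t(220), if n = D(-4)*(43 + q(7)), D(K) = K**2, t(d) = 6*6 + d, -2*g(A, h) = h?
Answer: 912 + 8*sqrt(34) ≈ 958.65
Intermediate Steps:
g(A, h) = -h/2
t(d) = 36 + d
q(M) = -2 + sqrt(3/2 + M) (q(M) = -2 + sqrt(M - 1/2*(-3)) = -2 + sqrt(M + 3/2) = -2 + sqrt(3/2 + M))
n = 656 + 8*sqrt(34) (n = (-4)**2*(43 + (-2 + sqrt(6 + 4*7)/2)) = 16*(43 + (-2 + sqrt(6 + 28)/2)) = 16*(43 + (-2 + sqrt(34)/2)) = 16*(41 + sqrt(34)/2) = 656 + 8*sqrt(34) ≈ 702.65)
n + t(220) = (656 + 8*sqrt(34)) + (36 + 220) = (656 + 8*sqrt(34)) + 256 = 912 + 8*sqrt(34)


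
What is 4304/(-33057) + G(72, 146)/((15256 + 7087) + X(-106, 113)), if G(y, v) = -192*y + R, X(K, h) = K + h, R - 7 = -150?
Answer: -185967173/246274650 ≈ -0.75512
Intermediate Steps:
R = -143 (R = 7 - 150 = -143)
G(y, v) = -143 - 192*y (G(y, v) = -192*y - 143 = -143 - 192*y)
4304/(-33057) + G(72, 146)/((15256 + 7087) + X(-106, 113)) = 4304/(-33057) + (-143 - 192*72)/((15256 + 7087) + (-106 + 113)) = 4304*(-1/33057) + (-143 - 13824)/(22343 + 7) = -4304/33057 - 13967/22350 = -185967173/246274650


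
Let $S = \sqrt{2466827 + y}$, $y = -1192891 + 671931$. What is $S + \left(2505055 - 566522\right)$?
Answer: $1938533 + \sqrt{1945867} \approx 1.9399 \cdot 10^{6}$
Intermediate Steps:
$y = -520960$
$S = \sqrt{1945867}$ ($S = \sqrt{2466827 - 520960} = \sqrt{1945867} \approx 1394.9$)
$S + \left(2505055 - 566522\right) = \sqrt{1945867} + \left(2505055 - 566522\right) = \sqrt{1945867} + 1938533 = 1938533 + \sqrt{1945867}$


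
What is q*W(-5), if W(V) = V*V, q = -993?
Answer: -24825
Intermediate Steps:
W(V) = V²
q*W(-5) = -993*(-5)² = -993*25 = -24825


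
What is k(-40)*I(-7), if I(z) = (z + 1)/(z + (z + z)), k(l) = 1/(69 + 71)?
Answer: 1/490 ≈ 0.0020408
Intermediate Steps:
k(l) = 1/140
I(z) = (1 + z)/(3*z) (I(z) = (1 + z)/(z + 2*z) = (1 + z)/((3*z)) = (1 + z)*(1/(3*z)) = (1 + z)/(3*z))
k(-40)*I(-7) = ((⅓)*(1 - 7)/(-7))/140 = ((⅓)*(-⅐)*(-6))/140 = (1/140)*(2/7) = 1/490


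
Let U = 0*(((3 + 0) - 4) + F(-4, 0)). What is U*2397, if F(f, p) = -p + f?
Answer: 0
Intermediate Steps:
F(f, p) = f - p
U = 0 (U = 0*(((3 + 0) - 4) + (-4 - 1*0)) = 0*((3 - 4) + (-4 + 0)) = 0*(-1 - 4) = 0*(-5) = 0)
U*2397 = 0*2397 = 0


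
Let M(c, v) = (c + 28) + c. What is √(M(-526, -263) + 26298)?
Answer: √25274 ≈ 158.98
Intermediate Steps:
M(c, v) = 28 + 2*c (M(c, v) = (28 + c) + c = 28 + 2*c)
√(M(-526, -263) + 26298) = √((28 + 2*(-526)) + 26298) = √((28 - 1052) + 26298) = √(-1024 + 26298) = √25274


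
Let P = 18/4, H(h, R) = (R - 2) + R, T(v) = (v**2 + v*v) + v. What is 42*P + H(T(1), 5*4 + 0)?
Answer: 227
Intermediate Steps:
T(v) = v + 2*v**2 (T(v) = (v**2 + v**2) + v = 2*v**2 + v = v + 2*v**2)
H(h, R) = -2 + 2*R (H(h, R) = (-2 + R) + R = -2 + 2*R)
P = 9/2 (P = 18*(1/4) = 9/2 ≈ 4.5000)
42*P + H(T(1), 5*4 + 0) = 42*(9/2) + (-2 + 2*(5*4 + 0)) = 189 + (-2 + 2*(20 + 0)) = 189 + (-2 + 2*20) = 189 + (-2 + 40) = 189 + 38 = 227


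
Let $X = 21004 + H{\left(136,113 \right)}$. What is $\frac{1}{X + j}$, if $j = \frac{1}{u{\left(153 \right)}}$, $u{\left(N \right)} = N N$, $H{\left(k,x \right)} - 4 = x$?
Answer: $\frac{23409}{494421490} \approx 4.7346 \cdot 10^{-5}$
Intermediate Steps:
$H{\left(k,x \right)} = 4 + x$
$u{\left(N \right)} = N^{2}$
$j = \frac{1}{23409}$ ($j = \frac{1}{153^{2}} = \frac{1}{23409} \approx 4.2719 \cdot 10^{-5}$)
$X = 21121$ ($X = 21004 + \left(4 + 113\right) = 21004 + 117 = 21121$)
$\frac{1}{X + j} = \frac{1}{21121 + \frac{1}{23409}} = \frac{1}{\frac{494421490}{23409}} = \frac{23409}{494421490}$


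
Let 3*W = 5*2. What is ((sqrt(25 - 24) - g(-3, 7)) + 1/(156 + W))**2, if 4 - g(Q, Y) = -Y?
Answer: 22819729/228484 ≈ 99.875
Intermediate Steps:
W = 10/3 (W = (5*2)/3 = (1/3)*10 = 10/3 ≈ 3.3333)
g(Q, Y) = 4 + Y (g(Q, Y) = 4 - (-1)*Y = 4 + Y)
((sqrt(25 - 24) - g(-3, 7)) + 1/(156 + W))**2 = ((sqrt(25 - 24) - (4 + 7)) + 1/(156 + 10/3))**2 = ((sqrt(1) - 1*11) + 1/(478/3))**2 = ((1 - 11) + 3/478)**2 = (-10 + 3/478)**2 = (-4777/478)**2 = 22819729/228484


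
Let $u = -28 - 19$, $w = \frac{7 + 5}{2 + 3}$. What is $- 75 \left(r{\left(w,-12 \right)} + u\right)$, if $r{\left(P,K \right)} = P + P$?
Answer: $3165$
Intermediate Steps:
$w = \frac{12}{5} \approx 2.4$
$u = -47$
$r{\left(P,K \right)} = 2 P$
$- 75 \left(r{\left(w,-12 \right)} + u\right) = - 75 \left(2 \cdot \frac{12}{5} - 47\right) = - 75 \left(\frac{24}{5} - 47\right) = \left(-75\right) \left(- \frac{211}{5}\right) = 3165$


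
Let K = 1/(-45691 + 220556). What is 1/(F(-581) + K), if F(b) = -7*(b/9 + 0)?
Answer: 1573785/711175964 ≈ 0.0022129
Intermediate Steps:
F(b) = -7*b/9 (F(b) = -7*(b*(1/9) + 0) = -7*(b/9 + 0) = -7*b/9)
K = 1/174865 ≈ 5.7187e-6
1/(F(-581) + K) = 1/(-7/9*(-581) + 1/174865) = 1/(4067/9 + 1/174865) = 1/(711175964/1573785) = 1573785/711175964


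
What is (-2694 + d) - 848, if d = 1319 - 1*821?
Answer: -3044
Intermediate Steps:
d = 498 (d = 1319 - 821 = 498)
(-2694 + d) - 848 = (-2694 + 498) - 848 = -2196 - 848 = -3044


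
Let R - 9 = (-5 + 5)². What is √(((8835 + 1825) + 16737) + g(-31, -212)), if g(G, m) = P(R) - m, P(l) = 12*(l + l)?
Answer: 5*√1113 ≈ 166.81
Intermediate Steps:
R = 9 (R = 9 + (-5 + 5)² = 9 + 0² = 9 + 0 = 9)
P(l) = 24*l (P(l) = 12*(2*l) = 24*l)
g(G, m) = 216 - m (g(G, m) = 24*9 - m = 216 - m)
√(((8835 + 1825) + 16737) + g(-31, -212)) = √(((8835 + 1825) + 16737) + (216 - 1*(-212))) = √((10660 + 16737) + (216 + 212)) = √(27397 + 428) = √27825 = 5*√1113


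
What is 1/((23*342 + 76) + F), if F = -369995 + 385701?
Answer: 1/23648 ≈ 4.2287e-5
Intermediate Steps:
F = 15706
1/((23*342 + 76) + F) = 1/((23*342 + 76) + 15706) = 1/((7866 + 76) + 15706) = 1/(7942 + 15706) = 1/23648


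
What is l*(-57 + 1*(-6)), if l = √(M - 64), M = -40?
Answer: -126*I*√26 ≈ -642.48*I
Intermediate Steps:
l = 2*I*√26 (l = √(-40 - 64) = √(-104) = 2*I*√26 ≈ 10.198*I)
l*(-57 + 1*(-6)) = (2*I*√26)*(-57 + 1*(-6)) = (2*I*√26)*(-57 - 6) = (2*I*√26)*(-63) = -126*I*√26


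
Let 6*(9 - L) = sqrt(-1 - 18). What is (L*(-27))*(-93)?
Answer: 22599 - 837*I*sqrt(19)/2 ≈ 22599.0 - 1824.2*I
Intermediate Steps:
L = 9 - I*sqrt(19)/6 (L = 9 - sqrt(-1 - 18)/6 = 9 - I*sqrt(19)/6 ≈ 9.0 - 0.72648*I)
(L*(-27))*(-93) = ((9 - I*sqrt(19)/6)*(-27))*(-93) = (-243 + 9*I*sqrt(19)/2)*(-93) = 22599 - 837*I*sqrt(19)/2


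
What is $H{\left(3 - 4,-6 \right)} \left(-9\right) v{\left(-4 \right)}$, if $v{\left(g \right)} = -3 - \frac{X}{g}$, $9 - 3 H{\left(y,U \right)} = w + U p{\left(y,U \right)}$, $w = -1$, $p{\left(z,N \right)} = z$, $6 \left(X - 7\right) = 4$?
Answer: $13$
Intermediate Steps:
$X = \frac{23}{3}$ ($X = 7 + \frac{1}{6} \cdot 4 = 7 + \frac{2}{3} = \frac{23}{3} \approx 7.6667$)
$H{\left(y,U \right)} = \frac{10}{3} - \frac{U y}{3}$ ($H{\left(y,U \right)} = 3 - \frac{-1 + U y}{3} = 3 - \left(- \frac{1}{3} + \frac{U y}{3}\right) = \frac{10}{3} - \frac{U y}{3}$)
$v{\left(g \right)} = -3 - \frac{23}{3 g}$
$H{\left(3 - 4,-6 \right)} \left(-9\right) v{\left(-4 \right)} = \left(\frac{10}{3} - - 2 \left(3 - 4\right)\right) \left(-9\right) \left(-3 - \frac{23}{3 \left(-4\right)}\right) = \left(\frac{10}{3} - \left(-2\right) \left(-1\right)\right) \left(-9\right) \left(-3 - - \frac{23}{12}\right) = \left(\frac{10}{3} - 2\right) \left(-9\right) \left(-3 + \frac{23}{12}\right) = \frac{4}{3} \left(-9\right) \left(- \frac{13}{12}\right) = \left(-12\right) \left(- \frac{13}{12}\right) = 13$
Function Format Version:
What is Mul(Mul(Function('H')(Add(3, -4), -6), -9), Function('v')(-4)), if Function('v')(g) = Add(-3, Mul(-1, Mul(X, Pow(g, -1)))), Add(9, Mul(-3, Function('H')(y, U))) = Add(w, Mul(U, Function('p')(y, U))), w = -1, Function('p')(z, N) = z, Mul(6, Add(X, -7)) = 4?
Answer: 13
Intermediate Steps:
X = Rational(23, 3) (X = Add(7, Mul(Rational(1, 6), 4)) = Add(7, Rational(2, 3)) = Rational(23, 3) ≈ 7.6667)
Function('H')(y, U) = Add(Rational(10, 3), Mul(Rational(-1, 3), U, y)) (Function('H')(y, U) = Add(3, Mul(Rational(-1, 3), Add(-1, Mul(U, y)))) = Add(3, Add(Rational(1, 3), Mul(Rational(-1, 3), U, y))) = Add(Rational(10, 3), Mul(Rational(-1, 3), U, y)))
Function('v')(g) = Add(-3, Mul(Rational(-23, 3), Pow(g, -1))) (Function('v')(g) = Add(-3, Mul(-1, Mul(Rational(23, 3), Pow(g, -1)))) = Add(-3, Mul(Rational(-23, 3), Pow(g, -1))))
Mul(Mul(Function('H')(Add(3, -4), -6), -9), Function('v')(-4)) = Mul(Mul(Add(Rational(10, 3), Mul(Rational(-1, 3), -6, Add(3, -4))), -9), Add(-3, Mul(Rational(-23, 3), Pow(-4, -1)))) = Mul(Mul(Add(Rational(10, 3), Mul(Rational(-1, 3), -6, -1)), -9), Add(-3, Mul(Rational(-23, 3), Rational(-1, 4)))) = Mul(Mul(Add(Rational(10, 3), -2), -9), Add(-3, Rational(23, 12))) = Mul(Mul(Rational(4, 3), -9), Rational(-13, 12)) = Mul(-12, Rational(-13, 12)) = 13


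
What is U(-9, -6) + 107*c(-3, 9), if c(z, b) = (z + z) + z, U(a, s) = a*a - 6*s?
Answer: -846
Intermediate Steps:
U(a, s) = a² - 6*s
c(z, b) = 3*z (c(z, b) = 2*z + z = 3*z)
U(-9, -6) + 107*c(-3, 9) = ((-9)² - 6*(-6)) + 107*(3*(-3)) = (81 + 36) + 107*(-9) = 117 - 963 = -846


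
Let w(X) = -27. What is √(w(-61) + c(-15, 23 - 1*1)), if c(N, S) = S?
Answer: I*√5 ≈ 2.2361*I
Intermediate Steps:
√(w(-61) + c(-15, 23 - 1*1)) = √(-27 + (23 - 1*1)) = √(-27 + (23 - 1)) = √(-27 + 22) = √(-5) = I*√5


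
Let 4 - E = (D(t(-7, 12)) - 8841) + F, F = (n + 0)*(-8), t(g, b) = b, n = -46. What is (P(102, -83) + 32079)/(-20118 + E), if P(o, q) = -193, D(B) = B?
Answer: -31886/11653 ≈ -2.7363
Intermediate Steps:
F = 368 (F = (-46 + 0)*(-8) = -46*(-8) = 368)
E = 8465 (E = 4 - ((12 - 8841) + 368) = 4 - (-8829 + 368) = 4 - 1*(-8461) = 4 + 8461 = 8465)
(P(102, -83) + 32079)/(-20118 + E) = (-193 + 32079)/(-20118 + 8465) = 31886/(-11653) = 31886*(-1/11653) = -31886/11653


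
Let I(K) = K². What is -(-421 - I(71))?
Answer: 5462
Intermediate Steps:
-(-421 - I(71)) = -(-421 - 1*71²) = -(-421 - 1*5041) = -(-421 - 5041) = -1*(-5462) = 5462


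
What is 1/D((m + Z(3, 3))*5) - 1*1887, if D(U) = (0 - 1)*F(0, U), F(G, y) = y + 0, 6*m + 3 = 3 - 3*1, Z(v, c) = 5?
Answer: -84917/45 ≈ -1887.0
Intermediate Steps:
m = -1/2 (m = -1/2 + (3 - 3*1)/6 = -1/2 + (3 - 3)/6 = -1/2 + (1/6)*0 = -1/2 + 0 = -1/2 ≈ -0.50000)
F(G, y) = y
D(U) = -U (D(U) = (0 - 1)*U = -U)
1/D((m + Z(3, 3))*5) - 1*1887 = 1/(-(-1/2 + 5)*5) - 1*1887 = 1/(-9*5/2) - 1887 = 1/(-1*45/2) - 1887 = 1/(-45/2) - 1887 = -2/45 - 1887 = -84917/45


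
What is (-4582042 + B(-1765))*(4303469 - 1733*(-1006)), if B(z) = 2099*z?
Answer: -50109038377659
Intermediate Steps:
(-4582042 + B(-1765))*(4303469 - 1733*(-1006)) = (-4582042 + 2099*(-1765))*(4303469 - 1733*(-1006)) = (-4582042 - 3704735)*(4303469 + 1743398) = -8286777*6046867 = -50109038377659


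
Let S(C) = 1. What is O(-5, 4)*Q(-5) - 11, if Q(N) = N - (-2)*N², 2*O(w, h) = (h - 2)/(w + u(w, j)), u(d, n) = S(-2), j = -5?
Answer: -89/4 ≈ -22.250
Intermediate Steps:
u(d, n) = 1
O(w, h) = (-2 + h)/(2*(1 + w)) (O(w, h) = ((h - 2)/(w + 1))/2 = ((-2 + h)/(1 + w))/2 = (-2 + h)/(2*(1 + w)))
Q(N) = N + 2*N²
O(-5, 4)*Q(-5) - 11 = ((-2 + 4)/(2*(1 - 5)))*(-5*(1 + 2*(-5))) - 11 = ((½)*2/(-4))*(-5*(1 - 10)) - 11 = ((½)*(-¼)*2)*(-5*(-9)) - 11 = -¼*45 - 11 = -45/4 - 11 = -89/4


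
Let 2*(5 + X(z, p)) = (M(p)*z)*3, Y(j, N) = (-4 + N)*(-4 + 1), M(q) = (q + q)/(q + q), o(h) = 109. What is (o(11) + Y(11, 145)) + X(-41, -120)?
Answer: -761/2 ≈ -380.50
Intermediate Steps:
M(q) = 1 (M(q) = (2*q)/((2*q)) = (2*q)*(1/(2*q)) = 1)
Y(j, N) = 12 - 3*N (Y(j, N) = (-4 + N)*(-3) = 12 - 3*N)
X(z, p) = -5 + 3*z/2 (X(z, p) = -5 + ((1*z)*3)/2 = -5 + (z*3)/2 = -5 + (3*z)/2 = -5 + 3*z/2)
(o(11) + Y(11, 145)) + X(-41, -120) = (109 + (12 - 3*145)) + (-5 + (3/2)*(-41)) = (109 + (12 - 435)) + (-5 - 123/2) = (109 - 423) - 133/2 = -314 - 133/2 = -761/2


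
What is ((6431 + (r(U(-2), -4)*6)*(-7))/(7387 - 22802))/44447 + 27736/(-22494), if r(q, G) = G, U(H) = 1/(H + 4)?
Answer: -9501741422293/7705887729735 ≈ -1.2330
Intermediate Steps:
U(H) = 1/(4 + H)
((6431 + (r(U(-2), -4)*6)*(-7))/(7387 - 22802))/44447 + 27736/(-22494) = ((6431 - 4*6*(-7))/(7387 - 22802))/44447 + 27736/(-22494) = ((6431 - 24*(-7))/(-15415))*(1/44447) + 27736*(-1/22494) = ((6431 + 168)*(-1/15415))*(1/44447) - 13868/11247 = (6599*(-1/15415))*(1/44447) - 13868/11247 = -6599/15415*1/44447 - 13868/11247 = -6599/685150505 - 13868/11247 = -9501741422293/7705887729735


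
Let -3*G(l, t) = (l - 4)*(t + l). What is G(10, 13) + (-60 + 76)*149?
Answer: 2338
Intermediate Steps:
G(l, t) = -(-4 + l)*(l + t)/3 (G(l, t) = -(l - 4)*(t + l)/3 = -(-4 + l)*(l + t)/3)
G(10, 13) + (-60 + 76)*149 = (-⅓*10² + (4/3)*10 + (4/3)*13 - ⅓*10*13) + (-60 + 76)*149 = (-⅓*100 + 40/3 + 52/3 - 130/3) + 16*149 = (-100/3 + 40/3 + 52/3 - 130/3) + 2384 = -46 + 2384 = 2338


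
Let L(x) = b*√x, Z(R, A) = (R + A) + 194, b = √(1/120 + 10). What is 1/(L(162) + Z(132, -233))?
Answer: 620/46851 - 2*√18015/46851 ≈ 0.0075038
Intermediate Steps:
b = √36030/60 (b = √(1/120 + 10) = √(1201/120) = √36030/60 ≈ 3.1636)
Z(R, A) = 194 + A + R (Z(R, A) = (A + R) + 194 = 194 + A + R)
L(x) = √36030*√x/60 (L(x) = (√36030/60)*√x = √36030*√x/60)
1/(L(162) + Z(132, -233)) = 1/(√36030*√162/60 + (194 - 233 + 132)) = 1/(√36030*(9*√2)/60 + 93) = 1/(3*√18015/10 + 93) = 1/(93 + 3*√18015/10)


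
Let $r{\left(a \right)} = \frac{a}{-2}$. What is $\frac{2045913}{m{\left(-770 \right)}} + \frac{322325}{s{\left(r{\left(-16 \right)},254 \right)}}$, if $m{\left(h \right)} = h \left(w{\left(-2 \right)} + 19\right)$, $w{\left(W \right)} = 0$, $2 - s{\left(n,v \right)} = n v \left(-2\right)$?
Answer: $- \frac{47408783}{782705} \approx -60.57$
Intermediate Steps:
$r{\left(a \right)} = - \frac{a}{2}$ ($r{\left(a \right)} = a \left(- \frac{1}{2}\right) = - \frac{a}{2}$)
$s{\left(n,v \right)} = 2 + 2 n v$ ($s{\left(n,v \right)} = 2 - n v \left(-2\right) = 2 - n \left(- 2 v\right) = 2 - - 2 n v = 2 + 2 n v$)
$m{\left(h \right)} = 19 h$ ($m{\left(h \right)} = h \left(0 + 19\right) = h 19 = 19 h$)
$\frac{2045913}{m{\left(-770 \right)}} + \frac{322325}{s{\left(r{\left(-16 \right)},254 \right)}} = \frac{2045913}{19 \left(-770\right)} + \frac{322325}{2 + 2 \left(\left(- \frac{1}{2}\right) \left(-16\right)\right) 254} = \frac{2045913}{-14630} + \frac{322325}{2 + 2 \cdot 8 \cdot 254} = 2045913 \left(- \frac{1}{14630}\right) + \frac{322325}{2 + 4064} = - \frac{2045913}{14630} + \frac{322325}{4066} = - \frac{47408783}{782705}$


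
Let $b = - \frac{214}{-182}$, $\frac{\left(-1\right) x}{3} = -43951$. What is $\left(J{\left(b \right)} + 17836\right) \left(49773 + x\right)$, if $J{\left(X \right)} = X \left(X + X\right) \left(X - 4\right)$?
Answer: $\frac{2440110359708820}{753571} \approx 3.2381 \cdot 10^{9}$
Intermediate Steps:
$x = 131853$ ($x = \left(-3\right) \left(-43951\right) = 131853$)
$b = \frac{107}{91}$ ($b = \left(-214\right) \left(- \frac{1}{182}\right) = \frac{107}{91} \approx 1.1758$)
$J{\left(X \right)} = 2 X^{2} \left(-4 + X\right)$ ($J{\left(X \right)} = X 2 X \left(-4 + X\right) = 2 X^{2} \left(-4 + X\right)$)
$\left(J{\left(b \right)} + 17836\right) \left(49773 + x\right) = \left(2 \left(\frac{107}{91}\right)^{2} \left(-4 + \frac{107}{91}\right) + 17836\right) \left(49773 + 131853\right) = \left(2 \cdot \frac{11449}{8281} \left(- \frac{257}{91}\right) + 17836\right) 181626 = \left(- \frac{5884786}{753571} + 17836\right) 181626 = \frac{13434807570}{753571} \cdot 181626 = \frac{2440110359708820}{753571}$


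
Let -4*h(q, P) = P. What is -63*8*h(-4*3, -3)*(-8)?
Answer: 3024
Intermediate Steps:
h(q, P) = -P/4
-63*8*h(-4*3, -3)*(-8) = -63*8*(-1/4*(-3))*(-8) = -63*8*(3/4)*(-8) = -378*(-8) = -63*(-48) = 3024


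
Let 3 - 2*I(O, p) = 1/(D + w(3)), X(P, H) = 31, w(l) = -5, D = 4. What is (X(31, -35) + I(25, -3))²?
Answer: 1089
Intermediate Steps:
I(O, p) = 2 (I(O, p) = 3/2 - 1/(2*(4 - 5)) = 3/2 - ½/(-1) = 3/2 - ½*(-1) = 3/2 + ½ = 2)
(X(31, -35) + I(25, -3))² = (31 + 2)² = 33² = 1089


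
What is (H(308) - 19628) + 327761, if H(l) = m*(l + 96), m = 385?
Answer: 463673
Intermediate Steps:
H(l) = 36960 + 385*l (H(l) = 385*(l + 96) = 385*(96 + l) = 36960 + 385*l)
(H(308) - 19628) + 327761 = ((36960 + 385*308) - 19628) + 327761 = ((36960 + 118580) - 19628) + 327761 = (155540 - 19628) + 327761 = 135912 + 327761 = 463673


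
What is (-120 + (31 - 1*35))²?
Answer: 15376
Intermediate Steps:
(-120 + (31 - 1*35))² = (-120 + (31 - 35))² = (-120 - 4)² = (-124)² = 15376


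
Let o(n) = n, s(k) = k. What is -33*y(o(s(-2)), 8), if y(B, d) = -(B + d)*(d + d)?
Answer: 3168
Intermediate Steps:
y(B, d) = -2*d*(B + d) (y(B, d) = -(B + d)*2*d = -2*d*(B + d))
-33*y(o(s(-2)), 8) = -(-66)*8*(-2 + 8) = -(-66)*8*6 = -33*(-96) = 3168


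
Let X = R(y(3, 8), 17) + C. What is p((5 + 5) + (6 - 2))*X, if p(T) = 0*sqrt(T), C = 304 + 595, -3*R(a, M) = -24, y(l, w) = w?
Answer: 0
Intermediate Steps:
R(a, M) = 8 (R(a, M) = -1/3*(-24) = 8)
C = 899
X = 907 (X = 8 + 899 = 907)
p(T) = 0
p((5 + 5) + (6 - 2))*X = 0*907 = 0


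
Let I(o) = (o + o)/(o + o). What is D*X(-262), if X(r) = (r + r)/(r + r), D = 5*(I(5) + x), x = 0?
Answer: 5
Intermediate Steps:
I(o) = 1 (I(o) = (2*o)/((2*o)) = (2*o)*(1/(2*o)) = 1)
D = 5 (D = 5*(1 + 0) = 5*1 = 5)
X(r) = 1 (X(r) = (2*r)/((2*r)) = (2*r)*(1/(2*r)) = 1)
D*X(-262) = 5*1 = 5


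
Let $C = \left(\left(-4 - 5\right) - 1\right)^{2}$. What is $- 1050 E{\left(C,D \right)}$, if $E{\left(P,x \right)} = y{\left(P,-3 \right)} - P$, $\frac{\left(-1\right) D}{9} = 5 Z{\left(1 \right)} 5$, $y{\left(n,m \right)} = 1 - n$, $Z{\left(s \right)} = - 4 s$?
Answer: $208950$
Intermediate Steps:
$C = 100$ ($C = \left(\left(-4 - 5\right) - 1\right)^{2} = \left(-9 - 1\right)^{2} = \left(-10\right)^{2} = 100$)
$D = 900$ ($D = - 9 \cdot 5 \left(\left(-4\right) 1\right) 5 = - 9 \cdot 5 \left(-4\right) 5 = - 9 \left(\left(-20\right) 5\right) = \left(-9\right) \left(-100\right) = 900$)
$E{\left(P,x \right)} = 1 - 2 P$ ($E{\left(P,x \right)} = \left(1 - P\right) - P = 1 - 2 P$)
$- 1050 E{\left(C,D \right)} = - 1050 \left(1 - 200\right) = \left(-1050\right) \left(-199\right) = 208950$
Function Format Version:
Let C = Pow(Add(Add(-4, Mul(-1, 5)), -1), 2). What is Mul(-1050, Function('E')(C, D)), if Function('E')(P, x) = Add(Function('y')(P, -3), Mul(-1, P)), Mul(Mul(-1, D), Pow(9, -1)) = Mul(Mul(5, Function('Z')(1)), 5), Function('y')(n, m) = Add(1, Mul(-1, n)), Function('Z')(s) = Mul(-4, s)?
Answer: 208950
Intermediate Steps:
C = 100 (C = Pow(Add(Add(-4, -5), -1), 2) = Pow(Add(-9, -1), 2) = Pow(-10, 2) = 100)
D = 900 (D = Mul(-9, Mul(Mul(5, Mul(-4, 1)), 5)) = Mul(-9, Mul(Mul(5, -4), 5)) = Mul(-9, Mul(-20, 5)) = Mul(-9, -100) = 900)
Function('E')(P, x) = Add(1, Mul(-2, P)) (Function('E')(P, x) = Add(Add(1, Mul(-1, P)), Mul(-1, P)) = Add(1, Mul(-2, P)))
Mul(-1050, Function('E')(C, D)) = Mul(-1050, Add(1, Mul(-2, 100))) = Mul(-1050, Add(1, -200)) = Mul(-1050, -199) = 208950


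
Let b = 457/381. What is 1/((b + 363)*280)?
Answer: 381/38852800 ≈ 9.8062e-6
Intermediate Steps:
b = 457/381 (b = 457*(1/381) = 457/381 ≈ 1.1995)
1/((b + 363)*280) = 1/((457/381 + 363)*280) = 1/((138760/381)*280) = 1/(38852800/381) = 381/38852800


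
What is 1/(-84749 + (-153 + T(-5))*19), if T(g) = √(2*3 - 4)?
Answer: -43828/3841786807 - 19*√2/7683573614 ≈ -1.1412e-5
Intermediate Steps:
T(g) = √2 (T(g) = √(6 - 4) = √2)
1/(-84749 + (-153 + T(-5))*19) = 1/(-84749 + (-153 + √2)*19) = 1/(-84749 + (-2907 + 19*√2)) = 1/(-87656 + 19*√2)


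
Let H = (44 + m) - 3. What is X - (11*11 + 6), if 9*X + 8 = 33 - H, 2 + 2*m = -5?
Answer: -2311/18 ≈ -128.39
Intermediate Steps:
m = -7/2 (m = -1 + (½)*(-5) = -1 - 5/2 = -7/2 ≈ -3.5000)
H = 75/2 (H = (44 - 7/2) - 3 = 81/2 - 3 = 75/2 ≈ 37.500)
X = -25/18 (X = -8/9 + (33 - 1*75/2)/9 = -8/9 + (33 - 75/2)/9 = -8/9 + (⅑)*(-9/2) = -8/9 - ½ = -25/18 ≈ -1.3889)
X - (11*11 + 6) = -25/18 - (11*11 + 6) = -25/18 - (121 + 6) = -25/18 - 1*127 = -25/18 - 127 = -2311/18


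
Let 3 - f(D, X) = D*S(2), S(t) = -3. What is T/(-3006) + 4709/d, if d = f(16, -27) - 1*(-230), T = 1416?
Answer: 2292893/140781 ≈ 16.287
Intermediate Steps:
f(D, X) = 3 + 3*D (f(D, X) = 3 - D*(-3) = 3 - (-3)*D = 3 + 3*D)
d = 281 (d = (3 + 3*16) - 1*(-230) = (3 + 48) + 230 = 51 + 230 = 281)
T/(-3006) + 4709/d = 1416/(-3006) + 4709/281 = 1416*(-1/3006) + 4709*(1/281) = -236/501 + 4709/281 = 2292893/140781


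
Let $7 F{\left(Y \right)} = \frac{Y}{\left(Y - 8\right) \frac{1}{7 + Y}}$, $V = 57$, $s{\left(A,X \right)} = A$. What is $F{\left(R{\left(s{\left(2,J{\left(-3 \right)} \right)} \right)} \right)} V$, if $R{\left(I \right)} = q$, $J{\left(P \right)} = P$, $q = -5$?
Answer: $\frac{570}{91} \approx 6.2637$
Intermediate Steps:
$R{\left(I \right)} = -5$
$F{\left(Y \right)} = \frac{Y \left(7 + Y\right)}{7 \left(-8 + Y\right)}$ ($F{\left(Y \right)} = \frac{Y \frac{1}{\left(Y - 8\right) \frac{1}{7 + Y}}}{7} = \frac{Y \frac{1}{\left(-8 + Y\right) \frac{1}{7 + Y}}}{7} = \frac{Y \frac{1}{\frac{1}{7 + Y} \left(-8 + Y\right)}}{7} = \frac{Y \frac{7 + Y}{-8 + Y}}{7} = \frac{Y \frac{1}{-8 + Y} \left(7 + Y\right)}{7} = \frac{Y \left(7 + Y\right)}{7 \left(-8 + Y\right)}$)
$F{\left(R{\left(s{\left(2,J{\left(-3 \right)} \right)} \right)} \right)} V = \frac{1}{7} \left(-5\right) \frac{1}{-8 - 5} \left(7 - 5\right) 57 = \frac{1}{7} \left(-5\right) \frac{1}{-13} \cdot 2 \cdot 57 = \frac{1}{7} \left(-5\right) \left(- \frac{1}{13}\right) 2 \cdot 57 = \frac{10}{91} \cdot 57 = \frac{570}{91}$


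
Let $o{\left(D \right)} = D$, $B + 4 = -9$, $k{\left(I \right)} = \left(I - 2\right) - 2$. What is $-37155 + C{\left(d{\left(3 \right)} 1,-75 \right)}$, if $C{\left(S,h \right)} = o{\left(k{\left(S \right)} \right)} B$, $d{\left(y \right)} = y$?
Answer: $-37142$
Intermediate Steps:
$k{\left(I \right)} = -4 + I$ ($k{\left(I \right)} = \left(-2 + I\right) - 2 = -4 + I$)
$B = -13$ ($B = -4 - 9 = -13$)
$C{\left(S,h \right)} = 52 - 13 S$ ($C{\left(S,h \right)} = \left(-4 + S\right) \left(-13\right) = 52 - 13 S$)
$-37155 + C{\left(d{\left(3 \right)} 1,-75 \right)} = -37155 + \left(52 - 13 \cdot 3 \cdot 1\right) = -37155 + \left(52 - 39\right) = -37155 + 13 = -37142$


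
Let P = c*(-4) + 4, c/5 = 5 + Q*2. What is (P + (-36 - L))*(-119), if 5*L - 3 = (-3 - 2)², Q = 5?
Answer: 200872/5 ≈ 40174.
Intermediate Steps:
c = 75 (c = 5*(5 + 5*2) = 5*(5 + 10) = 5*15 = 75)
P = -296 (P = 75*(-4) + 4 = -300 + 4 = -296)
L = 28/5 (L = ⅗ + (-3 - 2)²/5 = ⅗ + (⅕)*(-5)² = ⅗ + (⅕)*25 = ⅗ + 5 = 28/5 ≈ 5.6000)
(P + (-36 - L))*(-119) = (-296 + (-36 - 1*28/5))*(-119) = (-296 + (-36 - 28/5))*(-119) = (-296 - 208/5)*(-119) = -1688/5*(-119) = 200872/5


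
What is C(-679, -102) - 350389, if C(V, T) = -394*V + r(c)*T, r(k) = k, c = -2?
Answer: -82659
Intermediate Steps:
C(V, T) = -394*V - 2*T
C(-679, -102) - 350389 = (-394*(-679) - 2*(-102)) - 350389 = (267526 + 204) - 350389 = 267730 - 350389 = -82659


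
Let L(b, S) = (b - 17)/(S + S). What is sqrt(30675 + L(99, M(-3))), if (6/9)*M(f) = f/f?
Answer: sqrt(276321)/3 ≈ 175.22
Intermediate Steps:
M(f) = 3/2 (M(f) = 3*(f/f)/2 = (3/2)*1 = 3/2)
L(b, S) = (-17 + b)/(2*S) (L(b, S) = (-17 + b)/((2*S)) = (-17 + b)*(1/(2*S)) = (-17 + b)/(2*S))
sqrt(30675 + L(99, M(-3))) = sqrt(30675 + (-17 + 99)/(2*(3/2))) = sqrt(30675 + (1/2)*(2/3)*82) = sqrt(30675 + 82/3) = sqrt(92107/3) = sqrt(276321)/3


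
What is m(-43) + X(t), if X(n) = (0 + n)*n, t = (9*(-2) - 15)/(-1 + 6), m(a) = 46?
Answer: 2239/25 ≈ 89.560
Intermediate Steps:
t = -33/5 (t = (-18 - 15)/5 = -33*⅕ = -33/5 ≈ -6.6000)
X(n) = n² (X(n) = n*n = n²)
m(-43) + X(t) = 46 + (-33/5)² = 46 + 1089/25 = 2239/25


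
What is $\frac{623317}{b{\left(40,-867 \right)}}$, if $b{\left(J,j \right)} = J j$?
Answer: $- \frac{623317}{34680} \approx -17.973$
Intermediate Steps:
$\frac{623317}{b{\left(40,-867 \right)}} = \frac{623317}{40 \left(-867\right)} = \frac{623317}{-34680} = 623317 \left(- \frac{1}{34680}\right) = - \frac{623317}{34680}$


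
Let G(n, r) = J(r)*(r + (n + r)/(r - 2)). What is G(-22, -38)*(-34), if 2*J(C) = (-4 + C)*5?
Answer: -130305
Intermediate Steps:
J(C) = -10 + 5*C/2 (J(C) = ((-4 + C)*5)/2 = (-20 + 5*C)/2 = -10 + 5*C/2)
G(n, r) = (-10 + 5*r/2)*(r + (n + r)/(-2 + r)) (G(n, r) = (-10 + 5*r/2)*(r + (n + r)/(r - 2)) = (-10 + 5*r/2)*(r + (n + r)/(-2 + r)))
G(-22, -38)*(-34) = (5*(-4 - 38)*(-22 + (-38)² - 1*(-38))/(2*(-2 - 38)))*(-34) = ((5/2)*(-42)*(-22 + 1444 + 38)/(-40))*(-34) = ((5/2)*(-1/40)*(-42)*1460)*(-34) = (7665/2)*(-34) = -130305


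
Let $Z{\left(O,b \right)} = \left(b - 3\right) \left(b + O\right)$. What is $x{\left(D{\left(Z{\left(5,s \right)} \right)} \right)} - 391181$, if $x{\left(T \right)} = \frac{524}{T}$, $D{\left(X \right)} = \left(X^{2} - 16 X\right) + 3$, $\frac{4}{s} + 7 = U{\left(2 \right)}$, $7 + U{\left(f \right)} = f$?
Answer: $- \frac{15648371099}{40003} \approx -3.9118 \cdot 10^{5}$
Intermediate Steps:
$U{\left(f \right)} = -7 + f$
$s = - \frac{1}{3}$ ($s = \frac{4}{-7 + \left(-7 + 2\right)} = \frac{4}{-7 - 5} = \frac{4}{-12} = 4 \left(- \frac{1}{12}\right) = - \frac{1}{3} \approx -0.33333$)
$Z{\left(O,b \right)} = \left(-3 + b\right) \left(O + b\right)$
$D{\left(X \right)} = 3 + X^{2} - 16 X$
$x{\left(D{\left(Z{\left(5,s \right)} \right)} \right)} - 391181 = \frac{524}{3 + \left(\left(- \frac{1}{3}\right)^{2} - 15 - -1 + 5 \left(- \frac{1}{3}\right)\right)^{2} - 16 \left(\left(- \frac{1}{3}\right)^{2} - 15 - -1 + 5 \left(- \frac{1}{3}\right)\right)} - 391181 = \frac{524}{3 + \left(\frac{1}{9} - 15 + 1 - \frac{5}{3}\right)^{2} - 16 \left(\frac{1}{9} - 15 + 1 - \frac{5}{3}\right)} - 391181 = \frac{524}{3 + \left(- \frac{140}{9}\right)^{2} - - \frac{2240}{9}} - 391181 = \frac{524}{3 + \frac{19600}{81} + \frac{2240}{9}} - 391181 = \frac{524}{\frac{40003}{81}} - 391181 = 524 \cdot \frac{81}{40003} - 391181 = \frac{42444}{40003} - 391181 = - \frac{15648371099}{40003}$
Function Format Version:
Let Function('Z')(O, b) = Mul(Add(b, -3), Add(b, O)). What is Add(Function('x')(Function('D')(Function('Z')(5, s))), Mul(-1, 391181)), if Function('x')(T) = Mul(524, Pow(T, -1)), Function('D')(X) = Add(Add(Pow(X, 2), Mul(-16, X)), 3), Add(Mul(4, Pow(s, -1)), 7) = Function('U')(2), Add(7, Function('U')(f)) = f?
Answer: Rational(-15648371099, 40003) ≈ -3.9118e+5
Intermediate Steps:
Function('U')(f) = Add(-7, f)
s = Rational(-1, 3) (s = Mul(4, Pow(Add(-7, Add(-7, 2)), -1)) = Mul(4, Pow(Add(-7, -5), -1)) = Mul(4, Pow(-12, -1)) = Mul(4, Rational(-1, 12)) = Rational(-1, 3) ≈ -0.33333)
Function('Z')(O, b) = Mul(Add(-3, b), Add(O, b))
Function('D')(X) = Add(3, Pow(X, 2), Mul(-16, X))
Add(Function('x')(Function('D')(Function('Z')(5, s))), Mul(-1, 391181)) = Add(Mul(524, Pow(Add(3, Pow(Add(Pow(Rational(-1, 3), 2), Mul(-3, 5), Mul(-3, Rational(-1, 3)), Mul(5, Rational(-1, 3))), 2), Mul(-16, Add(Pow(Rational(-1, 3), 2), Mul(-3, 5), Mul(-3, Rational(-1, 3)), Mul(5, Rational(-1, 3))))), -1)), Mul(-1, 391181)) = Add(Mul(524, Pow(Add(3, Pow(Add(Rational(1, 9), -15, 1, Rational(-5, 3)), 2), Mul(-16, Add(Rational(1, 9), -15, 1, Rational(-5, 3)))), -1)), -391181) = Add(Mul(524, Pow(Add(3, Pow(Rational(-140, 9), 2), Mul(-16, Rational(-140, 9))), -1)), -391181) = Add(Mul(524, Pow(Add(3, Rational(19600, 81), Rational(2240, 9)), -1)), -391181) = Add(Mul(524, Pow(Rational(40003, 81), -1)), -391181) = Add(Mul(524, Rational(81, 40003)), -391181) = Add(Rational(42444, 40003), -391181) = Rational(-15648371099, 40003)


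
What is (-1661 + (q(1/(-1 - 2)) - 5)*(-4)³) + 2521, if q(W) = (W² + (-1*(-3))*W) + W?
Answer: 11324/9 ≈ 1258.2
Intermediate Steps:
q(W) = W² + 4*W (q(W) = (W² + 3*W) + W = W² + 4*W)
(-1661 + (q(1/(-1 - 2)) - 5)*(-4)³) + 2521 = (-1661 + ((4 + 1/(-1 - 2))/(-1 - 2) - 5)*(-4)³) + 2521 = (-1661 + ((4 + 1/(-3))/(-3) - 5)*(-64)) + 2521 = (-1661 + (-(4 - ⅓)/3 - 5)*(-64)) + 2521 = (-1661 + (-⅓*11/3 - 5)*(-64)) + 2521 = (-1661 + (-11/9 - 5)*(-64)) + 2521 = (-1661 - 56/9*(-64)) + 2521 = (-1661 + 3584/9) + 2521 = -11365/9 + 2521 = 11324/9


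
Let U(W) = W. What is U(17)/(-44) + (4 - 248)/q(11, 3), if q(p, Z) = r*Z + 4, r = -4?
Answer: 1325/44 ≈ 30.114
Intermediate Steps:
q(p, Z) = 4 - 4*Z (q(p, Z) = -4*Z + 4 = 4 - 4*Z)
U(17)/(-44) + (4 - 248)/q(11, 3) = 17/(-44) + (4 - 248)/(4 - 4*3) = 17*(-1/44) - 244/(4 - 12) = -17/44 - 244/(-8) = -17/44 - 244*(-⅛) = -17/44 + 61/2 = 1325/44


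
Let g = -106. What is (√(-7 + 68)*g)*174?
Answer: -18444*√61 ≈ -1.4405e+5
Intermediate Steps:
(√(-7 + 68)*g)*174 = (√(-7 + 68)*(-106))*174 = (√61*(-106))*174 = -106*√61*174 = -18444*√61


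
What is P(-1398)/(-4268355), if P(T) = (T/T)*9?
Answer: -3/1422785 ≈ -2.1085e-6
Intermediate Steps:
P(T) = 9 (P(T) = 1*9 = 9)
P(-1398)/(-4268355) = 9/(-4268355) = 9*(-1/4268355) = -3/1422785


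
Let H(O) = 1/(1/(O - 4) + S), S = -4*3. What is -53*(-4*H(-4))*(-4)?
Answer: 6784/97 ≈ 69.938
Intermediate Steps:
S = -12
H(O) = 1/(-12 + 1/(-4 + O)) (H(O) = 1/(1/(O - 4) - 12) = 1/(1/(-4 + O) - 12) = 1/(-12 + 1/(-4 + O)))
-53*(-4*H(-4))*(-4) = -53*(-4*(-4 - 4)/(49 - 12*(-4)))*(-4) = -53*(-4*(-8)/(49 + 48))*(-4) = -53*(-4*(-8)/97)*(-4) = -53*(-4*(-8/97))*(-4) = -1696*(-4)/97 = -53*(-128/97) = 6784/97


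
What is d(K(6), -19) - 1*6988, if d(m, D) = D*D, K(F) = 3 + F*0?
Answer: -6627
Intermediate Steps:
K(F) = 3 (K(F) = 3 + 0 = 3)
d(m, D) = D²
d(K(6), -19) - 1*6988 = (-19)² - 1*6988 = 361 - 6988 = -6627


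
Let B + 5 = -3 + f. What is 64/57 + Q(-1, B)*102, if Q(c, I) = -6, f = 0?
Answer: -34820/57 ≈ -610.88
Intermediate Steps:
B = -8 (B = -5 + (-3 + 0) = -5 - 3 = -8)
64/57 + Q(-1, B)*102 = 64/57 - 6*102 = 64*(1/57) - 612 = 64/57 - 612 = -34820/57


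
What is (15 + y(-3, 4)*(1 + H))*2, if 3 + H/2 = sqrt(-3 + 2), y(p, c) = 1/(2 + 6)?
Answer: 115/4 + I/2 ≈ 28.75 + 0.5*I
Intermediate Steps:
y(p, c) = 1/8
H = -6 + 2*I (H = -6 + 2*sqrt(-3 + 2) = -6 + 2*sqrt(-1) = -6 + 2*I ≈ -6.0 + 2.0*I)
(15 + y(-3, 4)*(1 + H))*2 = (15 + (1 + (-6 + 2*I))/8)*2 = (15 + (-5 + 2*I)/8)*2 = (15 + (-5/8 + I/4))*2 = (115/8 + I/4)*2 = 115/4 + I/2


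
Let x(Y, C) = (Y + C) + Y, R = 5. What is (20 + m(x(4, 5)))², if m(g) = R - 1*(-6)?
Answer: 961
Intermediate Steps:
x(Y, C) = C + 2*Y (x(Y, C) = (C + Y) + Y = C + 2*Y)
m(g) = 11 (m(g) = 5 - 1*(-6) = 5 + 6 = 11)
(20 + m(x(4, 5)))² = (20 + 11)² = 31² = 961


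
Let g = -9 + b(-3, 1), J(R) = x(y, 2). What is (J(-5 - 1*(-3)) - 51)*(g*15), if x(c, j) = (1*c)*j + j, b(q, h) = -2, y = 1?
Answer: 7755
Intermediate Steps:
x(c, j) = j + c*j (x(c, j) = c*j + j = j + c*j)
J(R) = 4 (J(R) = 2*(1 + 1) = 2*2 = 4)
g = -11 (g = -9 - 2 = -11)
(J(-5 - 1*(-3)) - 51)*(g*15) = (4 - 51)*(-11*15) = -47*(-165) = 7755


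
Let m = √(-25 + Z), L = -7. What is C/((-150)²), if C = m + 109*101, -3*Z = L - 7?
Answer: 11009/22500 + I*√183/67500 ≈ 0.48929 + 0.00020041*I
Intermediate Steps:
Z = 14/3 (Z = -(-7 - 7)/3 = -⅓*(-14) = 14/3 ≈ 4.6667)
m = I*√183/3 (m = √(-25 + 14/3) = √(-61/3) = I*√183/3 ≈ 4.5092*I)
C = 11009 + I*√183/3 (C = I*√183/3 + 109*101 = I*√183/3 + 11009 = 11009 + I*√183/3 ≈ 11009.0 + 4.5092*I)
C/((-150)²) = (11009 + I*√183/3)/((-150)²) = (11009 + I*√183/3)/22500 = (11009 + I*√183/3)*(1/22500) = 11009/22500 + I*√183/67500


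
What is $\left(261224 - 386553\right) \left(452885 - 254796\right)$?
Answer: $-24826296281$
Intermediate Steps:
$\left(261224 - 386553\right) \left(452885 - 254796\right) = \left(-125329\right) 198089 = -24826296281$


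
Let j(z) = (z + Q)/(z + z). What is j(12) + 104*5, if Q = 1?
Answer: 12493/24 ≈ 520.54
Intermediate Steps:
j(z) = (1 + z)/(2*z) (j(z) = (z + 1)/(z + z) = (1 + z)/((2*z)) = (1 + z)*(1/(2*z)) = (1 + z)/(2*z))
j(12) + 104*5 = (1/2)*(1 + 12)/12 + 104*5 = (1/2)*(1/12)*13 + 520 = 13/24 + 520 = 12493/24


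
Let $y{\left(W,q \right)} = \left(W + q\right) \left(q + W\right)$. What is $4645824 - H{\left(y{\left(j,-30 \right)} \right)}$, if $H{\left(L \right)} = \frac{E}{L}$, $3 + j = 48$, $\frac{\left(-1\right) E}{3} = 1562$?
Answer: $\frac{348438362}{75} \approx 4.6458 \cdot 10^{6}$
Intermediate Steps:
$E = -4686$ ($E = \left(-3\right) 1562 = -4686$)
$j = 45$ ($j = -3 + 48 = 45$)
$y{\left(W,q \right)} = \left(W + q\right)^{2}$ ($y{\left(W,q \right)} = \left(W + q\right) \left(W + q\right) = \left(W + q\right)^{2}$)
$H{\left(L \right)} = - \frac{4686}{L}$
$4645824 - H{\left(y{\left(j,-30 \right)} \right)} = 4645824 - - \frac{4686}{\left(45 - 30\right)^{2}} = 4645824 - - \frac{4686}{15^{2}} = 4645824 - - \frac{4686}{225} = 4645824 - \left(-4686\right) \frac{1}{225} = 4645824 - - \frac{1562}{75} = 4645824 + \frac{1562}{75} = \frac{348438362}{75}$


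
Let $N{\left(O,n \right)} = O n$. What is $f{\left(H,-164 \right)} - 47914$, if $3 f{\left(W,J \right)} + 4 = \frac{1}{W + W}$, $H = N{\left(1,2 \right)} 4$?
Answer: $- \frac{766645}{16} \approx -47915.0$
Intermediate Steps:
$H = 8$ ($H = 1 \cdot 2 \cdot 4 = 2 \cdot 4 = 8$)
$f{\left(W,J \right)} = - \frac{4}{3} + \frac{1}{6 W}$ ($f{\left(W,J \right)} = - \frac{4}{3} + \frac{1}{3 \left(W + W\right)} = - \frac{4}{3} + \frac{1}{3 \cdot 2 W} = - \frac{4}{3} + \frac{\frac{1}{2} \frac{1}{W}}{3} = - \frac{4}{3} + \frac{1}{6 W}$)
$f{\left(H,-164 \right)} - 47914 = \frac{1 - 64}{6 \cdot 8} - 47914 = \frac{1}{6} \cdot \frac{1}{8} \left(1 - 64\right) - 47914 = \frac{1}{6} \cdot \frac{1}{8} \left(-63\right) - 47914 = - \frac{21}{16} - 47914 = - \frac{766645}{16}$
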